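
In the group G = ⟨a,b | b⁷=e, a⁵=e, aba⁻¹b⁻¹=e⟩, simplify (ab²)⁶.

Compute successive powers of (ab²), reducing at each step:
  (ab²)²: (ab²) · a = a²b²;   (a²b²) · b² = a²b⁴
  (ab²)³: (a²b⁴) · a = a³b⁴;   (a³b⁴) · b² = a³b⁶
  (ab²)⁴: (a³b⁶) · a = a⁴b⁶;   (a⁴b⁶) · b² = a⁴b
  (ab²)⁵: (a⁴b) · a = b;   b · b² = b³
  (ab²)⁶: (b³) · a = ab³;   (ab³) · b² = ab⁵

Answer: ab⁵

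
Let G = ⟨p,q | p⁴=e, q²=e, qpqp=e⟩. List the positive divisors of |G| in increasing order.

|G| = 8 = 2³. By Lagrange's theorem the order of any subgroup divides 8; the divisors of 8 are 1, 2, 4, 8.

Answer: 1, 2, 4, 8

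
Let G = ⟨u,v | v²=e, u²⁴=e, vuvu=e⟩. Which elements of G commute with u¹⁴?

⟨u¹⁴⟩ ⊆ C_G(u¹⁴) since powers of u¹⁴ commute with u¹⁴; so |C_G(u¹⁴)| ≥ |⟨u¹⁴⟩| = 12.
By orbit–stabilizer, |C_G(u¹⁴)| = |G| / |conj. class of u¹⁴| = 48 / 2 = 24.
The 24 elements commuting with u¹⁴ are {e, u, u², u³, u⁴, u⁵, u⁶, u⁷, u⁸, u⁹, u¹⁰, u¹¹, u¹², u¹³, u¹⁴, u¹⁵, u¹⁶, u¹⁷, u¹⁸, u¹⁹, u²⁰, u²¹, u²², u²³}.

Answer: {e, u, u², u³, u⁴, u⁵, u⁶, u⁷, u⁸, u⁹, u¹⁰, u¹¹, u¹², u¹³, u¹⁴, u¹⁵, u¹⁶, u¹⁷, u¹⁸, u¹⁹, u²⁰, u²¹, u²², u²³}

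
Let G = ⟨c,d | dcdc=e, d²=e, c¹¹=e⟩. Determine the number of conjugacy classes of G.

The conjugacy classes (representative and size) are:
  [e] (size 1), [c¹⁰] (size 2), [c²] (size 2), [c³] (size 2), [c⁷] (size 2), [c⁶] (size 2), [c²d] (size 11).
Class equation: 1 + 2 + 2 + 2 + 2 + 2 + 11 = 22 = |G|. So G has 7 conjugacy classes.

Answer: 7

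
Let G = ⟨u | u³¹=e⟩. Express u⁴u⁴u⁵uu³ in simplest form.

Multiply left to right, reducing at each step:
  (u⁴) · u⁴ = u⁸
  (u⁸) · u⁵ = u¹³
  (u¹³) · u = u¹⁴
  (u¹⁴) · u³ = u¹⁷

Answer: u¹⁷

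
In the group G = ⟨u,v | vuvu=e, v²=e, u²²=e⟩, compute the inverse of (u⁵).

The order of (u⁵) is 22 (smallest k with (u⁵)ᵏ = e), so (u⁵)⁻¹ = (u⁵)²¹ = u¹⁷.
Check: (u⁵) · (u¹⁷) → (u⁵) · u¹⁷ = e, giving e as required.

Answer: u¹⁷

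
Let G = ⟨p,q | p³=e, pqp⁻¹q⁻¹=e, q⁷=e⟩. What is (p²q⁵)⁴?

Compute successive powers of (p²q⁵), reducing at each step:
  (p²q⁵)²: (p²q⁵) · p² = pq⁵;   (pq⁵) · q⁵ = pq³
  (p²q⁵)³: (pq³) · p² = q³;   (q³) · q⁵ = q
  (p²q⁵)⁴: q · p² = p²q;   (p²q) · q⁵ = p²q⁶

Answer: p²q⁶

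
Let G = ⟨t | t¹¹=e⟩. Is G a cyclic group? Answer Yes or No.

|G| = 11. The element t has order 11 (its powers give 11 distinct elements), so ⟨t⟩ = G and G is cyclic.

Answer: Yes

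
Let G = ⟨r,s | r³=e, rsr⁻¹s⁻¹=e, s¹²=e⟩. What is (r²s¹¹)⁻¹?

The order of (r²s¹¹) is 12 (smallest k with (r²s¹¹)ᵏ = e), so (r²s¹¹)⁻¹ = (r²s¹¹)¹¹ = rs.
Check: (r²s¹¹) · (rs) → (r²s¹¹) · r = s¹¹;   (s¹¹) · s = e, giving e as required.

Answer: rs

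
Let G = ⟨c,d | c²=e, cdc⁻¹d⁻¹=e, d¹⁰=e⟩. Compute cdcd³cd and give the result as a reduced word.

Multiply left to right, reducing at each step:
  c · d = cd
  (cd) · c = d
  d · d³ = d⁴
  (d⁴) · c = cd⁴
  (cd⁴) · d = cd⁵

Answer: cd⁵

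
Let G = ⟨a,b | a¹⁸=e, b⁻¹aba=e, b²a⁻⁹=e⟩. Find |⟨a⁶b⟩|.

|⟨a⁶b⟩| equals the order of a⁶b. Compute successive powers until reaching e:
  (a⁶b)¹ = a⁶b, (a⁶b)² = a⁹, (a⁶b)³ = a⁶b⁻¹, (a⁶b)⁴ = e.
The smallest positive k with (a⁶b)ᵏ = e is 4, so |⟨a⁶b⟩| = 4.

Answer: 4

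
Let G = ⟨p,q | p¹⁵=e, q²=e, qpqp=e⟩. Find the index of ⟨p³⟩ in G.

First find ord(p³) by computing successive powers:
  (p³)¹ = p³, (p³)² = p⁶, (p³)³ = p⁹, (p³)⁴ = p¹², (p³)⁵ = e.
So |⟨p³⟩| = ord(p³) = 5. With |G| = 30, by Lagrange [G : ⟨p³⟩] = 30/5 = 6.

Answer: 6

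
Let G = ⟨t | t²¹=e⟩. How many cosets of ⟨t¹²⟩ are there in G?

First find ord(t¹²) by computing successive powers:
  (t¹²)¹ = t¹², (t¹²)² = t³, (t¹²)³ = t¹⁵, (t¹²)⁴ = t⁶, (t¹²)⁵ = t¹⁸, (t¹²)⁶ = t⁹, (t¹²)⁷ = e.
So |⟨t¹²⟩| = ord(t¹²) = 7. With |G| = 21, by Lagrange [G : ⟨t¹²⟩] = 21/7 = 3.

Answer: 3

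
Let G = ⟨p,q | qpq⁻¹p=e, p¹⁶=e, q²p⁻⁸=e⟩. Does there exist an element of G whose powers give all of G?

Every cyclic group is abelian. But p·q = pq while q·p = p⁷q⁻¹, so p·q ≠ q·p and G is not abelian. Hence G is not cyclic.

Answer: No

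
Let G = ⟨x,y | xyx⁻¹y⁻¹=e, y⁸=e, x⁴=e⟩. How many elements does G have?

Enumerate words in the generators, reducing via the relations: the distinct elements are
  {e, x, y, xy, x², x³, y², y³, y⁴, y⁵, y⁶, y⁷, xy², xy³, xy⁴, xy⁵, xy⁶, xy⁷, x²y, x³y, x²y², x²y³, x²y⁴, x²y⁵, x²y⁶, x²y⁷, x³y², x³y³, x³y⁴, x³y⁵, x³y⁶, x³y⁷}.
No further products give new elements, so |G| = 32.

Answer: 32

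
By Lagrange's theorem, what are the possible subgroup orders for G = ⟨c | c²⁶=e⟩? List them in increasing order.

|G| = 26 = 2 · 13. By Lagrange's theorem the order of any subgroup divides 26; the divisors of 26 are 1, 2, 13, 26.

Answer: 1, 2, 13, 26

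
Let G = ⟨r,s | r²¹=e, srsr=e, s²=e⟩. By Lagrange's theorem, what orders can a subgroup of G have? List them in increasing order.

|G| = 42 = 2 · 3 · 7. By Lagrange's theorem the order of any subgroup divides 42; the divisors of 42 are 1, 2, 3, 6, 7, 14, 21, 42.

Answer: 1, 2, 3, 6, 7, 14, 21, 42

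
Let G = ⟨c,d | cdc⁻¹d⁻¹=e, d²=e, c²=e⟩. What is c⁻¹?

The order of c is 2 (smallest k with cᵏ = e), so c⁻¹ = c¹ = c.
Check: c · c → c · c = e, giving e as required.

Answer: c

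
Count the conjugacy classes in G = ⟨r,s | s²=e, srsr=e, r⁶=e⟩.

The conjugacy classes (representative and size) are:
  [e] (size 1), [r⁵] (size 2), [r⁴] (size 2), [r³] (size 1), [s] (size 3), [r³s] (size 3).
Class equation: 1 + 2 + 2 + 1 + 3 + 3 = 12 = |G|. So G has 6 conjugacy classes.

Answer: 6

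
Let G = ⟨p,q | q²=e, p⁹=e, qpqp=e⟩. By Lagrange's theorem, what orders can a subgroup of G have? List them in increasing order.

|G| = 18 = 2 · 3². By Lagrange's theorem the order of any subgroup divides 18; the divisors of 18 are 1, 2, 3, 6, 9, 18.

Answer: 1, 2, 3, 6, 9, 18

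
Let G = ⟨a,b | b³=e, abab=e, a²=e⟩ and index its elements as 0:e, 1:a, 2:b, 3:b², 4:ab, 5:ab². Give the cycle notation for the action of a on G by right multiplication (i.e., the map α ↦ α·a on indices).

(0 1)(2 5)(3 4)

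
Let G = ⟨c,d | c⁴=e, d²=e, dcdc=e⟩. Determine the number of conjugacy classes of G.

The conjugacy classes (representative and size) are:
  [e] (size 1), [c] (size 2), [c²] (size 1), [c²d] (size 2), [c³d] (size 2).
Class equation: 1 + 2 + 1 + 2 + 2 = 8 = |G|. So G has 5 conjugacy classes.

Answer: 5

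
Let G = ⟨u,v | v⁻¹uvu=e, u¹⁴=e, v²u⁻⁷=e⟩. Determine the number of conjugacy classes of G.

The conjugacy classes (representative and size) are:
  [e] (size 1), [u¹³] (size 2), [u¹²] (size 2), [u¹¹] (size 2), [u⁴] (size 2), [u⁵] (size 2), [u⁸] (size 2), [u⁷] (size 1), [u⁵v⁻¹] (size 7), [u⁵v] (size 7).
Class equation: 1 + 2 + 2 + 2 + 2 + 2 + 2 + 1 + 7 + 7 = 28 = |G|. So G has 10 conjugacy classes.

Answer: 10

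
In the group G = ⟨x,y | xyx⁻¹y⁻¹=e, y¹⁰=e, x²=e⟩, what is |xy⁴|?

Compute successive powers until reaching e:
  (xy⁴)¹ = xy⁴, (xy⁴)² = y⁸, (xy⁴)³ = xy², (xy⁴)⁴ = y⁶, (xy⁴)⁵ = x, (xy⁴)⁶ = y⁴, (xy⁴)⁷ = xy⁸, (xy⁴)⁸ = y², (xy⁴)⁹ = xy⁶, (xy⁴)¹⁰ = e.
The smallest positive k with (xy⁴)ᵏ = e is 10.

Answer: 10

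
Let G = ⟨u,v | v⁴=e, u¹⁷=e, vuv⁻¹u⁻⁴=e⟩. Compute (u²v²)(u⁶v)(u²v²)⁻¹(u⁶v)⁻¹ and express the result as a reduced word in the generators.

[(u²v²), (u⁶v)] = (u²v²)·(u⁶v)·(u²v²)⁻¹·(u⁶v)⁻¹.
  (u²v²) · (u⁶v) = u¹³v³
  (u¹³v³) · (u²v²) = u⁵v
  (u⁵v) · (u⁷v³) = u¹⁶

Answer: u¹⁶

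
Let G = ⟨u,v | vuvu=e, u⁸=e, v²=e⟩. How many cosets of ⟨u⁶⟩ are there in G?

First find ord(u⁶) by computing successive powers:
  (u⁶)¹ = u⁶, (u⁶)² = u⁴, (u⁶)³ = u², (u⁶)⁴ = e.
So |⟨u⁶⟩| = ord(u⁶) = 4. With |G| = 16, by Lagrange [G : ⟨u⁶⟩] = 16/4 = 4.

Answer: 4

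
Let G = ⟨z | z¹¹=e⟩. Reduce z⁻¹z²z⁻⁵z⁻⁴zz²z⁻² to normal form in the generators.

Multiply left to right, reducing at each step:
  (z¹⁰) · z² = z
  z · z⁻⁵ = z⁷
  (z⁷) · z⁻⁴ = z³
  (z³) · z = z⁴
  (z⁴) · z² = z⁶
  (z⁶) · z⁻² = z⁴

Answer: z⁴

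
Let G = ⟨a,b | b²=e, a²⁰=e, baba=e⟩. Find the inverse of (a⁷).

The order of (a⁷) is 20 (smallest k with (a⁷)ᵏ = e), so (a⁷)⁻¹ = (a⁷)¹⁹ = a¹³.
Check: (a⁷) · (a¹³) → (a⁷) · a¹³ = e, giving e as required.

Answer: a¹³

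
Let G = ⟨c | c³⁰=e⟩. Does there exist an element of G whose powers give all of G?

|G| = 30. The element c has order 30 (its powers give 30 distinct elements), so ⟨c⟩ = G and G is cyclic.

Answer: Yes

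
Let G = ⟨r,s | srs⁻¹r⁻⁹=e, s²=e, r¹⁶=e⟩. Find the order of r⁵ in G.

Compute successive powers until reaching e:
  (r⁵)¹ = r⁵, (r⁵)² = r¹⁰, (r⁵)³ = r¹⁵, (r⁵)⁴ = r⁴, (r⁵)⁵ = r⁹, (r⁵)⁶ = r¹⁴, (r⁵)⁷ = r³, (r⁵)⁸ = r⁸, (r⁵)⁹ = r¹³, (r⁵)¹⁰ = r², (r⁵)¹¹ = r⁷, (r⁵)¹² = r¹², (r⁵)¹³ = r, (r⁵)¹⁴ = r⁶, (r⁵)¹⁵ = r¹¹, (r⁵)¹⁶ = e.
The smallest positive k with (r⁵)ᵏ = e is 16.

Answer: 16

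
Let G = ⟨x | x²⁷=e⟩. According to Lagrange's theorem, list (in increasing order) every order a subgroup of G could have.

|G| = 27 = 3³. By Lagrange's theorem the order of any subgroup divides 27; the divisors of 27 are 1, 3, 9, 27.

Answer: 1, 3, 9, 27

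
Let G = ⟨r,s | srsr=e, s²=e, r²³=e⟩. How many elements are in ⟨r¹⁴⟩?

|⟨r¹⁴⟩| equals the order of r¹⁴. Compute successive powers until reaching e:
  (r¹⁴)¹ = r¹⁴, (r¹⁴)² = r⁵, (r¹⁴)³ = r¹⁹, (r¹⁴)⁴ = r¹⁰, (r¹⁴)⁵ = r, (r¹⁴)⁶ = r¹⁵, (r¹⁴)⁷ = r⁶, (r¹⁴)⁸ = r²⁰, (r¹⁴)⁹ = r¹¹, (r¹⁴)¹⁰ = r², (r¹⁴)¹¹ = r¹⁶, (r¹⁴)¹² = r⁷, (r¹⁴)¹³ = r²¹, (r¹⁴)¹⁴ = r¹², (r¹⁴)¹⁵ = r³, (r¹⁴)¹⁶ = r¹⁷, (r¹⁴)¹⁷ = r⁸, (r¹⁴)¹⁸ = r²², (r¹⁴)¹⁹ = r¹³, (r¹⁴)²⁰ = r⁴, (r¹⁴)²¹ = r¹⁸, (r¹⁴)²² = r⁹, (r¹⁴)²³ = e.
The smallest positive k with (r¹⁴)ᵏ = e is 23, so |⟨r¹⁴⟩| = 23.

Answer: 23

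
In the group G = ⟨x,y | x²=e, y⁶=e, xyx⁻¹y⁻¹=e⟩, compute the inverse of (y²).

The order of (y²) is 3 (smallest k with (y²)ᵏ = e), so (y²)⁻¹ = (y²)² = y⁴.
Check: (y²) · (y⁴) → (y²) · y⁴ = e, giving e as required.

Answer: y⁴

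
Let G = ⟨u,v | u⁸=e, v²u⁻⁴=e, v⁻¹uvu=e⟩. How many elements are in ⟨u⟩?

|⟨u⟩| equals the order of u. Compute successive powers until reaching e:
  u¹ = u, u² = u², u³ = u³, u⁴ = u⁴, u⁵ = u⁵, u⁶ = u⁶, u⁷ = u⁷, u⁸ = e.
The smallest positive k with uᵏ = e is 8, so |⟨u⟩| = 8.

Answer: 8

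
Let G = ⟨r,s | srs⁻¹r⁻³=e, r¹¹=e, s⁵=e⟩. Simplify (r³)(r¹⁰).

Compute (r³) · (r¹⁰) by multiplying left to right and reducing via the relations at each step:
  (r³) · r¹⁰ = r²

Answer: r²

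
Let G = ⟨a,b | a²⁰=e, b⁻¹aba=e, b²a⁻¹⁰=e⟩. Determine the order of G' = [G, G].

G' = [G, G] is generated by all commutators. The generator-pair commutators are: [a, b] = a².
The subgroup they normally generate is {e, a², a⁴, a⁶, a⁸, a¹⁰, a¹², a¹⁴, a¹⁶, a¹⁸}, of order 10.
Check: |G/G'| = 40/10 = 4 is the order of the abelianisation.

Answer: 10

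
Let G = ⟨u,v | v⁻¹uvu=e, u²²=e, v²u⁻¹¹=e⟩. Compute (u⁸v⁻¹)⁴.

Compute successive powers of (u⁸v⁻¹), reducing at each step:
  (u⁸v⁻¹)²: (u⁸v⁻¹) · u⁸ = v⁻¹;   (v⁻¹) · v⁻¹ = u¹¹
  (u⁸v⁻¹)³: (u¹¹) · u⁸ = u¹⁹;   (u¹⁹) · v⁻¹ = u⁸v
  (u⁸v⁻¹)⁴: (u⁸v) · u⁸ = v;   v · v⁻¹ = e

Answer: e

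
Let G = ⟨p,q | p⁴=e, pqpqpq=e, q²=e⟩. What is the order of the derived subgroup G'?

G' = [G, G] is generated by all commutators. The generator-pair commutators are: [p, q] = p²qp.
The subgroup they normally generate is {e, p², pq, qp³, p²qp, p³q, p²qp³, qp, pqp², qp²q, p²qp²q, p³qp²}, of order 12.
Check: |G/G'| = 24/12 = 2 is the order of the abelianisation.

Answer: 12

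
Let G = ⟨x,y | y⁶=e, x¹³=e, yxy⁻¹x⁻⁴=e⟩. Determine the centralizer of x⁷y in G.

⟨x⁷y⟩ ⊆ C_G(x⁷y) since powers of x⁷y commute with x⁷y; so |C_G(x⁷y)| ≥ |⟨x⁷y⟩| = 6.
By orbit–stabilizer, |C_G(x⁷y)| = |G| / |conj. class of x⁷y| = 78 / 13 = 6.
The 6 elements commuting with x⁷y are {e, x⁷y, x⁴y³, x⁸y⁵, x⁹y², x¹⁰y⁴}.

Answer: {e, x⁷y, x⁴y³, x⁸y⁵, x⁹y², x¹⁰y⁴}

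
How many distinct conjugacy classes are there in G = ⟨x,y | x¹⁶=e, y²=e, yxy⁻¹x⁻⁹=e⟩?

The conjugacy classes (representative and size) are:
  [e] (size 1), [x⁹] (size 2), [x²] (size 1), [x³] (size 2), [x⁴] (size 1), [x¹³] (size 2), [x⁶] (size 1), [x¹⁵] (size 2), [x⁸] (size 1), [x¹⁰] (size 1), [x¹²] (size 1), [x¹⁴] (size 1), [y] (size 2), [xy] (size 2), [x²y] (size 2), [x¹¹y] (size 2), [x⁴y] (size 2), [x¹³y] (size 2), [x¹⁴y] (size 2), [x¹⁵y] (size 2).
Class equation: 1 + 2 + 1 + 2 + 1 + 2 + 1 + 2 + 1 + 1 + 1 + 1 + 2 + 2 + 2 + 2 + 2 + 2 + 2 + 2 = 32 = |G|. So G has 20 conjugacy classes.

Answer: 20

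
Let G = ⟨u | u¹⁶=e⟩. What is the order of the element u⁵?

Compute successive powers until reaching e:
  (u⁵)¹ = u⁵, (u⁵)² = u¹⁰, (u⁵)³ = u¹⁵, (u⁵)⁴ = u⁴, (u⁵)⁵ = u⁹, (u⁵)⁶ = u¹⁴, (u⁵)⁷ = u³, (u⁵)⁸ = u⁸, (u⁵)⁹ = u¹³, (u⁵)¹⁰ = u², (u⁵)¹¹ = u⁷, (u⁵)¹² = u¹², (u⁵)¹³ = u, (u⁵)¹⁴ = u⁶, (u⁵)¹⁵ = u¹¹, (u⁵)¹⁶ = e.
The smallest positive k with (u⁵)ᵏ = e is 16.

Answer: 16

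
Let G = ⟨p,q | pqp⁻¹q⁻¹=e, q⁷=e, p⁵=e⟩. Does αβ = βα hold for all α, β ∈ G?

Each pair of generators commutes: p·q = pq = q·p. Since the generators pairwise commute, every element of G commutes with every other, so G is abelian.

Answer: Yes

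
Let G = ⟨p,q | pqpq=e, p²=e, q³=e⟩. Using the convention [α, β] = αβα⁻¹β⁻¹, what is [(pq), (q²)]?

[(pq), (q²)] = (pq)·(q²)·(pq)⁻¹·(q²)⁻¹.
  (pq) · (q²) = p
  p · (pq) = q
  q · q = q²

Answer: q²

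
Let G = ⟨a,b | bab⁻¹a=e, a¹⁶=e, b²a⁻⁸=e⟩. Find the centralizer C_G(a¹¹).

⟨a¹¹⟩ ⊆ C_G(a¹¹) since powers of a¹¹ commute with a¹¹; so |C_G(a¹¹)| ≥ |⟨a¹¹⟩| = 16.
By orbit–stabilizer, |C_G(a¹¹)| = |G| / |conj. class of a¹¹| = 32 / 2 = 16.
The 16 elements commuting with a¹¹ are {e, a, a², a³, a⁴, a⁵, a⁶, a⁷, a⁸, a⁹, a¹⁰, a¹¹, a¹², a¹³, a¹⁴, a¹⁵}.

Answer: {e, a, a², a³, a⁴, a⁵, a⁶, a⁷, a⁸, a⁹, a¹⁰, a¹¹, a¹², a¹³, a¹⁴, a¹⁵}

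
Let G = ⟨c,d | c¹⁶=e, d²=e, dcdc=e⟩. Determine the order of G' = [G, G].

G' = [G, G] is generated by all commutators. The generator-pair commutators are: [c, d] = c².
The subgroup they normally generate is {e, c², c⁴, c⁶, c⁸, c¹⁰, c¹², c¹⁴}, of order 8.
Check: |G/G'| = 32/8 = 4 is the order of the abelianisation.

Answer: 8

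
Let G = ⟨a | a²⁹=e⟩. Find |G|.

G is generated by a single element, so G is cyclic. The relator gives a²⁹ = e and no smaller power is forced to be e, so the 29 powers {a, e, a², a³, a⁴, a⁵, a⁶, a⁷, a⁸, a⁹, a²², a²³, a²¹, a²⁰, a²⁴, a²⁵, a²⁶, a²⁷, a²⁸, a¹², a¹³, a¹¹, a¹⁰, a¹⁴, a¹⁵, a¹⁶, a¹⁷, a¹⁸, a¹⁹} are distinct. Hence |G| = 29.

Answer: 29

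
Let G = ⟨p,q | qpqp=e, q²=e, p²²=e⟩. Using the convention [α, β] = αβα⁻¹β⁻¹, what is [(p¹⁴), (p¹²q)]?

[(p¹⁴), (p¹²q)] = (p¹⁴)·(p¹²q)·(p¹⁴)⁻¹·(p¹²q)⁻¹.
  (p¹⁴) · (p¹²q) = p⁴q
  (p⁴q) · (p⁸) = p¹⁸q
  (p¹⁸q) · (p¹²q) = p⁶

Answer: p⁶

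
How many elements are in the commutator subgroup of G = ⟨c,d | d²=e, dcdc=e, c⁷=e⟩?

G' = [G, G] is generated by all commutators. The generator-pair commutators are: [c, d] = c².
The subgroup they normally generate is {e, c, c², c³, c⁴, c⁵, c⁶}, of order 7.
Check: |G/G'| = 14/7 = 2 is the order of the abelianisation.

Answer: 7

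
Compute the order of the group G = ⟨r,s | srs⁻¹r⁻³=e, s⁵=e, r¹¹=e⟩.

Enumerate words in the generators, reducing via the relations: the distinct elements are
  {e, r, s, rs, r², r³, r⁴, r⁵, r⁶, r⁷, r⁸, r⁹, s², s³, s⁴, rs², rs³, rs⁴, r²s, r³s, r¹⁰, r⁴s, r⁵s, r⁶s, r⁷s, r⁸s, r⁹s, r²s², r²s³, r²s⁴, r³s², r³s³, r³s⁴, r¹⁰s, r⁴s², r⁴s³, r⁴s⁴, r⁵s², r⁵s³, r⁵s⁴, r⁶s², r⁶s³, r⁶s⁴, r⁷s², r⁷s³, r⁷s⁴, r⁸s², r⁸s³, r⁸s⁴, r⁹s², r⁹s³, r⁹s⁴, r¹⁰s², r¹⁰s³, r¹⁰s⁴}.
No further products give new elements, so |G| = 55.

Answer: 55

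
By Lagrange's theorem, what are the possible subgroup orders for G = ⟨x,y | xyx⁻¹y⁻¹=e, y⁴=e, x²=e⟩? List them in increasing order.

|G| = 8 = 2³. By Lagrange's theorem the order of any subgroup divides 8; the divisors of 8 are 1, 2, 4, 8.

Answer: 1, 2, 4, 8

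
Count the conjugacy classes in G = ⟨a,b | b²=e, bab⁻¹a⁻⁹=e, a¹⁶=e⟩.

The conjugacy classes (representative and size) are:
  [e] (size 1), [a⁹] (size 2), [a²] (size 1), [a³] (size 2), [a⁴] (size 1), [a¹³] (size 2), [a⁶] (size 1), [a¹⁵] (size 2), [a⁸] (size 1), [a¹⁰] (size 1), [a¹²] (size 1), [a¹⁴] (size 1), [b] (size 2), [ab] (size 2), [a²b] (size 2), [a¹¹b] (size 2), [a⁴b] (size 2), [a¹³b] (size 2), [a¹⁴b] (size 2), [a¹⁵b] (size 2).
Class equation: 1 + 2 + 1 + 2 + 1 + 2 + 1 + 2 + 1 + 1 + 1 + 1 + 2 + 2 + 2 + 2 + 2 + 2 + 2 + 2 = 32 = |G|. So G has 20 conjugacy classes.

Answer: 20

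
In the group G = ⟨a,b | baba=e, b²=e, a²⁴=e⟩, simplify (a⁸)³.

Compute successive powers of (a⁸), reducing at each step:
  (a⁸)²: (a⁸) · a⁸ = a¹⁶
  (a⁸)³: (a¹⁶) · a⁸ = e

Answer: e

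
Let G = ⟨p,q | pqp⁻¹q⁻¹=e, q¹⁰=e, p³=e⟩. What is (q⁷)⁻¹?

The order of (q⁷) is 10 (smallest k with (q⁷)ᵏ = e), so (q⁷)⁻¹ = (q⁷)⁹ = q³.
Check: (q⁷) · (q³) → (q⁷) · q³ = e, giving e as required.

Answer: q³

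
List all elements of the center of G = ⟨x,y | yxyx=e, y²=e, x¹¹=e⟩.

An element z ∈ Z(G) iff z commutes with every generator.
For example e is central: e·x = x = x·e; e·y = y = y·e.
Whereas x ∉ Z(G) since x·y = xy ≠ x¹⁰y = y·x.
Checking each of the 22 elements this way gives Z(G) = {e}, of order 1.

Answer: {e}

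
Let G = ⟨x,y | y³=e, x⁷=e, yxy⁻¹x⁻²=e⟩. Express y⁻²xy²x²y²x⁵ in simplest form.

Multiply left to right, reducing at each step:
  y · x = x²y
  (x²y) · y² = x²
  (x²) · x² = x⁴
  (x⁴) · y² = x⁴y²
  (x⁴y²) · x⁵ = x³y²

Answer: x³y²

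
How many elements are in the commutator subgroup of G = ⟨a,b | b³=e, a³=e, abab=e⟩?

G' = [G, G] is generated by all commutators. The generator-pair commutators are: [a, b] = ab²a.
The subgroup they normally generate is {e, ab, a²b², ab²a}, of order 4.
Check: |G/G'| = 12/4 = 3 is the order of the abelianisation.

Answer: 4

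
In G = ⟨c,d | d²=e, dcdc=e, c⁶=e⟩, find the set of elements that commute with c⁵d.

⟨c⁵d⟩ ⊆ C_G(c⁵d) since powers of c⁵d commute with c⁵d; so |C_G(c⁵d)| ≥ |⟨c⁵d⟩| = 2.
By orbit–stabilizer, |C_G(c⁵d)| = |G| / |conj. class of c⁵d| = 12 / 3 = 4.
The 4 elements commuting with c⁵d are {e, c³, c⁵d, c²d}.

Answer: {e, c³, c⁵d, c²d}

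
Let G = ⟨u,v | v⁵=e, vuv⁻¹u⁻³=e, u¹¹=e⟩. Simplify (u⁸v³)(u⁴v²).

Compute (u⁸v³) · (u⁴v²) by multiplying left to right and reducing via the relations at each step:
  (u⁸v³) · u⁴ = u⁶v³
  (u⁶v³) · v² = u⁶

Answer: u⁶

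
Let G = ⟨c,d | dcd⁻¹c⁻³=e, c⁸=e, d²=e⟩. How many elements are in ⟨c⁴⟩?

|⟨c⁴⟩| equals the order of c⁴. Compute successive powers until reaching e:
  (c⁴)¹ = c⁴, (c⁴)² = e.
The smallest positive k with (c⁴)ᵏ = e is 2, so |⟨c⁴⟩| = 2.

Answer: 2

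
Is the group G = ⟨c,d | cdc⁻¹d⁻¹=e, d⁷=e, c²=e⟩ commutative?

Each pair of generators commutes: c·d = cd = d·c. Since the generators pairwise commute, every element of G commutes with every other, so G is abelian.

Answer: Yes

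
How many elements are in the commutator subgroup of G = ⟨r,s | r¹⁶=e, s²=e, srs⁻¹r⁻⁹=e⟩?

G' = [G, G] is generated by all commutators. The generator-pair commutators are: [r, s] = r⁸.
The subgroup they normally generate is {e, r⁸}, of order 2.
Check: |G/G'| = 32/2 = 16 is the order of the abelianisation.

Answer: 2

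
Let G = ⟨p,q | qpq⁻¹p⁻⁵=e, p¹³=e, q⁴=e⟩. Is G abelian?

p·q = pq but q·p = p⁵q, so p·q ≠ q·p and G is not abelian.

Answer: No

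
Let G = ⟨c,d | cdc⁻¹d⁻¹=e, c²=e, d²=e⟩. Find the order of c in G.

Compute successive powers until reaching e:
  c¹ = c, c² = e.
The smallest positive k with cᵏ = e is 2.

Answer: 2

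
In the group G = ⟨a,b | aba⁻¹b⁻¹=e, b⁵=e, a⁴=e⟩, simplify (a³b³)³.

Compute successive powers of (a³b³), reducing at each step:
  (a³b³)²: (a³b³) · a³ = a²b³;   (a²b³) · b³ = a²b
  (a³b³)³: (a²b) · a³ = ab;   (ab) · b³ = ab⁴

Answer: ab⁴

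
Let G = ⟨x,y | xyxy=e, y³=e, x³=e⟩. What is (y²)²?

Compute successive powers of (y²), reducing at each step:
  (y²)²: (y²) · y² = y

Answer: y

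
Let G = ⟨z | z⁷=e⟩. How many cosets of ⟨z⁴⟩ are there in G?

First find ord(z⁴) by computing successive powers:
  (z⁴)¹ = z⁴, (z⁴)² = z, (z⁴)³ = z⁵, (z⁴)⁴ = z², (z⁴)⁵ = z⁶, (z⁴)⁶ = z³, (z⁴)⁷ = e.
So |⟨z⁴⟩| = ord(z⁴) = 7. With |G| = 7, by Lagrange [G : ⟨z⁴⟩] = 7/7 = 1.

Answer: 1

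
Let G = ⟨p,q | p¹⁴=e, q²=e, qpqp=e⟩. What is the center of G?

An element z ∈ Z(G) iff z commutes with every generator.
For example p⁷ is central: (p⁷)·p = p⁸ = p·(p⁷); (p⁷)·q = p⁷q = q·(p⁷).
Whereas p ∉ Z(G) since p·q = pq ≠ p¹³q = q·p.
Checking each of the 28 elements this way gives Z(G) = {e, p⁷}, of order 2.

Answer: {e, p⁷}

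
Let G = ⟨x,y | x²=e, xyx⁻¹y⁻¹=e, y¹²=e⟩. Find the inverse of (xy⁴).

The order of (xy⁴) is 6 (smallest k with (xy⁴)ᵏ = e), so (xy⁴)⁻¹ = (xy⁴)⁵ = xy⁸.
Check: (xy⁴) · (xy⁸) → (xy⁴) · x = y⁴;   (y⁴) · y⁸ = e, giving e as required.

Answer: xy⁸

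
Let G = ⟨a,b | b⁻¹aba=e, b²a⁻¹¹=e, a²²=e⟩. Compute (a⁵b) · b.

Compute (a⁵b) · b by multiplying left to right and reducing via the relations at each step:
  (a⁵b) · b = a¹⁶

Answer: a¹⁶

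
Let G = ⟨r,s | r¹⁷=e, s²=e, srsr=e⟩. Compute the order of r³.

Compute successive powers until reaching e:
  (r³)¹ = r³, (r³)² = r⁶, (r³)³ = r⁹, (r³)⁴ = r¹², (r³)⁵ = r¹⁵, (r³)⁶ = r, (r³)⁷ = r⁴, (r³)⁸ = r⁷, (r³)⁹ = r¹⁰, (r³)¹⁰ = r¹³, (r³)¹¹ = r¹⁶, (r³)¹² = r², (r³)¹³ = r⁵, (r³)¹⁴ = r⁸, (r³)¹⁵ = r¹¹, (r³)¹⁶ = r¹⁴, (r³)¹⁷ = e.
The smallest positive k with (r³)ᵏ = e is 17.

Answer: 17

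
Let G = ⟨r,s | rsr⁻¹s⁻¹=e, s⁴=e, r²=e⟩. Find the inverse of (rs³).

The order of (rs³) is 4 (smallest k with (rs³)ᵏ = e), so (rs³)⁻¹ = (rs³)³ = rs.
Check: (rs³) · (rs) → (rs³) · r = s³;   (s³) · s = e, giving e as required.

Answer: rs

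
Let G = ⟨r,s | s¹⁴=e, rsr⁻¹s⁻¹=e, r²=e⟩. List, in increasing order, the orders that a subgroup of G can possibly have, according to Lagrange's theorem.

|G| = 28 = 2² · 7. By Lagrange's theorem the order of any subgroup divides 28; the divisors of 28 are 1, 2, 4, 7, 14, 28.

Answer: 1, 2, 4, 7, 14, 28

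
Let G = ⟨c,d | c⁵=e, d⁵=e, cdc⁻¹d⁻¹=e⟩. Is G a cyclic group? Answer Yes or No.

|G| = 25, but the maximum element order in G is 5 < 25. No single element generates all of G, so G is not cyclic.

Answer: No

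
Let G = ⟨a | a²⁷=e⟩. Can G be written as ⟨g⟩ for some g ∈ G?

|G| = 27. The element a has order 27 (its powers give 27 distinct elements), so ⟨a⟩ = G and G is cyclic.

Answer: Yes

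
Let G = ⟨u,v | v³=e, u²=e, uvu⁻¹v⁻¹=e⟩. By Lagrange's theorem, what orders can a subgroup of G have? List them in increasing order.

|G| = 6 = 2 · 3. By Lagrange's theorem the order of any subgroup divides 6; the divisors of 6 are 1, 2, 3, 6.

Answer: 1, 2, 3, 6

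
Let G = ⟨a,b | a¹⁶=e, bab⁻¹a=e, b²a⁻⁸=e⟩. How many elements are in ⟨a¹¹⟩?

|⟨a¹¹⟩| equals the order of a¹¹. Compute successive powers until reaching e:
  (a¹¹)¹ = a¹¹, (a¹¹)² = a⁶, (a¹¹)³ = a, (a¹¹)⁴ = a¹², (a¹¹)⁵ = a⁷, (a¹¹)⁶ = a², (a¹¹)⁷ = a¹³, (a¹¹)⁸ = a⁸, (a¹¹)⁹ = a³, (a¹¹)¹⁰ = a¹⁴, (a¹¹)¹¹ = a⁹, (a¹¹)¹² = a⁴, (a¹¹)¹³ = a¹⁵, (a¹¹)¹⁴ = a¹⁰, (a¹¹)¹⁵ = a⁵, (a¹¹)¹⁶ = e.
The smallest positive k with (a¹¹)ᵏ = e is 16, so |⟨a¹¹⟩| = 16.

Answer: 16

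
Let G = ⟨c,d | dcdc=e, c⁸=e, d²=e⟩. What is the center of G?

An element z ∈ Z(G) iff z commutes with every generator.
For example c⁴ is central: (c⁴)·c = c⁵ = c·(c⁴); (c⁴)·d = c⁴d = d·(c⁴).
Whereas c ∉ Z(G) since c·d = cd ≠ c⁷d = d·c.
Checking each of the 16 elements this way gives Z(G) = {e, c⁴}, of order 2.

Answer: {e, c⁴}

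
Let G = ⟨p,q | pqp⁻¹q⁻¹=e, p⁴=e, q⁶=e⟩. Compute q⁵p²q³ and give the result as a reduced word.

Multiply left to right, reducing at each step:
  (q⁵) · p² = p²q⁵
  (p²q⁵) · q³ = p²q²

Answer: p²q²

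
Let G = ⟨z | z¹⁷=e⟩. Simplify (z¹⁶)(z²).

Compute (z¹⁶) · (z²) by multiplying left to right and reducing via the relations at each step:
  (z¹⁶) · z² = z

Answer: z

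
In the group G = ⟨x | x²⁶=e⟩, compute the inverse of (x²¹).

The order of (x²¹) is 26 (smallest k with (x²¹)ᵏ = e), so (x²¹)⁻¹ = (x²¹)²⁵ = x⁵.
Check: (x²¹) · (x⁵) → (x²¹) · x⁵ = e, giving e as required.

Answer: x⁵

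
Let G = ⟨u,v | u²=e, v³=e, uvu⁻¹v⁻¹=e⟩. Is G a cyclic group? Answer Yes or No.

|G| = 6. The element uv has order 6 (its powers give 6 distinct elements), so ⟨uv⟩ = G and G is cyclic.

Answer: Yes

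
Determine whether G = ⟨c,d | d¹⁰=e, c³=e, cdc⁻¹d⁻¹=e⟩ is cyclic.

|G| = 30. The element cd has order 30 (its powers give 30 distinct elements), so ⟨cd⟩ = G and G is cyclic.

Answer: Yes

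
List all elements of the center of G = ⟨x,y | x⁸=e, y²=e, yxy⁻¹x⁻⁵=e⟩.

An element z ∈ Z(G) iff z commutes with every generator.
For example x² is central: (x²)·x = x³ = x·(x²); (x²)·y = x²y = y·(x²).
Whereas x ∉ Z(G) since x·y = xy ≠ x⁵y = y·x.
Checking each of the 16 elements this way gives Z(G) = {e, x², x⁴, x⁶}, of order 4.

Answer: {e, x², x⁴, x⁶}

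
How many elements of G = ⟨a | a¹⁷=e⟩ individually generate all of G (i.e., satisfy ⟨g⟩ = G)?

G is cyclic of order 17. An element generates G iff its order is 17, and a cyclic group of order 17 has exactly φ(17) = 16 such elements.

Answer: 16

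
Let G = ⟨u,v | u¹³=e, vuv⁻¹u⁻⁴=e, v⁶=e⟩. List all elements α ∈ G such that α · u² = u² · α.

⟨u²⟩ ⊆ C_G(u²) since powers of u² commute with u²; so |C_G(u²)| ≥ |⟨u²⟩| = 13.
By orbit–stabilizer, |C_G(u²)| = |G| / |conj. class of u²| = 78 / 6 = 13.
The 13 elements commuting with u² are {e, u, u², u³, u⁴, u⁵, u⁶, u⁷, u⁸, u⁹, u¹⁰, u¹¹, u¹²}.

Answer: {e, u, u², u³, u⁴, u⁵, u⁶, u⁷, u⁸, u⁹, u¹⁰, u¹¹, u¹²}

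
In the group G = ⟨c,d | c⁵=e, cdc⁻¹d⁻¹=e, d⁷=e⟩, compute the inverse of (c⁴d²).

The order of (c⁴d²) is 35 (smallest k with (c⁴d²)ᵏ = e), so (c⁴d²)⁻¹ = (c⁴d²)³⁴ = cd⁵.
Check: (c⁴d²) · (cd⁵) → (c⁴d²) · c = d²;   (d²) · d⁵ = e, giving e as required.

Answer: cd⁵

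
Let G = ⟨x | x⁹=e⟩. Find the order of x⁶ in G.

Compute successive powers until reaching e:
  (x⁶)¹ = x⁶, (x⁶)² = x³, (x⁶)³ = e.
The smallest positive k with (x⁶)ᵏ = e is 3.

Answer: 3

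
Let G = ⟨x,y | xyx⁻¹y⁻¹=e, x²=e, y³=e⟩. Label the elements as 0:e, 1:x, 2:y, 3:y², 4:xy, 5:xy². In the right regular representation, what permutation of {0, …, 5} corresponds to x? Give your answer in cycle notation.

(0 1)(2 4)(3 5)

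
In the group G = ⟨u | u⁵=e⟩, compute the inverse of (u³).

The order of (u³) is 5 (smallest k with (u³)ᵏ = e), so (u³)⁻¹ = (u³)⁴ = u².
Check: (u³) · (u²) → (u³) · u² = e, giving e as required.

Answer: u²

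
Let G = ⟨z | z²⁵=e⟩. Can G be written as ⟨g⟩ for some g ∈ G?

|G| = 25. The element z has order 25 (its powers give 25 distinct elements), so ⟨z⟩ = G and G is cyclic.

Answer: Yes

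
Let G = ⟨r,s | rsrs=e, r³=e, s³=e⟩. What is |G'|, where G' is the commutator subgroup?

G' = [G, G] is generated by all commutators. The generator-pair commutators are: [r, s] = rs²r.
The subgroup they normally generate is {e, rs, r²s², rs²r}, of order 4.
Check: |G/G'| = 12/4 = 3 is the order of the abelianisation.

Answer: 4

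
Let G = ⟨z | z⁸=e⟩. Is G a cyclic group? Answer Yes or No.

|G| = 8. The element z has order 8 (its powers give 8 distinct elements), so ⟨z⟩ = G and G is cyclic.

Answer: Yes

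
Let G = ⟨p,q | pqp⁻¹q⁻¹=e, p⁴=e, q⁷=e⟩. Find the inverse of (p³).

The order of (p³) is 4 (smallest k with (p³)ᵏ = e), so (p³)⁻¹ = (p³)³ = p.
Check: (p³) · p → (p³) · p = e, giving e as required.

Answer: p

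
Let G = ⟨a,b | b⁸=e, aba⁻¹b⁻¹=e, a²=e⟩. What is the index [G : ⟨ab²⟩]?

First find ord(ab²) by computing successive powers:
  (ab²)¹ = ab², (ab²)² = b⁴, (ab²)³ = ab⁶, (ab²)⁴ = e.
So |⟨ab²⟩| = ord(ab²) = 4. With |G| = 16, by Lagrange [G : ⟨ab²⟩] = 16/4 = 4.

Answer: 4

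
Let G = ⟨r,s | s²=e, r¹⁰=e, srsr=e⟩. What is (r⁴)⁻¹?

The order of (r⁴) is 5 (smallest k with (r⁴)ᵏ = e), so (r⁴)⁻¹ = (r⁴)⁴ = r⁶.
Check: (r⁴) · (r⁶) → (r⁴) · r⁶ = e, giving e as required.

Answer: r⁶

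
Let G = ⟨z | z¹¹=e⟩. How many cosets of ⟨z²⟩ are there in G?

First find ord(z²) by computing successive powers:
  (z²)¹ = z², (z²)² = z⁴, (z²)³ = z⁶, (z²)⁴ = z⁸, (z²)⁵ = z¹⁰, (z²)⁶ = z, (z²)⁷ = z³, (z²)⁸ = z⁵, (z²)⁹ = z⁷, (z²)¹⁰ = z⁹, (z²)¹¹ = e.
So |⟨z²⟩| = ord(z²) = 11. With |G| = 11, by Lagrange [G : ⟨z²⟩] = 11/11 = 1.

Answer: 1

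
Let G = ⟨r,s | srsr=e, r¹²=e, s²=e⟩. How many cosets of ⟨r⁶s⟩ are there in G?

First find ord(r⁶s) by computing successive powers:
  (r⁶s)¹ = r⁶s, (r⁶s)² = e.
So |⟨r⁶s⟩| = ord(r⁶s) = 2. With |G| = 24, by Lagrange [G : ⟨r⁶s⟩] = 24/2 = 12.

Answer: 12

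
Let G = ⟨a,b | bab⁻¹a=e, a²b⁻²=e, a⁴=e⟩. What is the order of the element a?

Compute successive powers until reaching e:
  a¹ = a, a² = a², a³ = a³, a⁴ = e.
The smallest positive k with aᵏ = e is 4.

Answer: 4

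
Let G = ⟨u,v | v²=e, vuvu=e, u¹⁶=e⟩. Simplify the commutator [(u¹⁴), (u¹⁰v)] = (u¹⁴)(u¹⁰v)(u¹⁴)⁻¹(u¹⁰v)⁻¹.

[(u¹⁴), (u¹⁰v)] = (u¹⁴)·(u¹⁰v)·(u¹⁴)⁻¹·(u¹⁰v)⁻¹.
  (u¹⁴) · (u¹⁰v) = u⁸v
  (u⁸v) · (u²) = u⁶v
  (u⁶v) · (u¹⁰v) = u¹²

Answer: u¹²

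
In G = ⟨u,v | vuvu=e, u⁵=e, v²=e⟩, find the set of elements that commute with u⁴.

⟨u⁴⟩ ⊆ C_G(u⁴) since powers of u⁴ commute with u⁴; so |C_G(u⁴)| ≥ |⟨u⁴⟩| = 5.
By orbit–stabilizer, |C_G(u⁴)| = |G| / |conj. class of u⁴| = 10 / 2 = 5.
The 5 elements commuting with u⁴ are {e, u, u², u³, u⁴}.

Answer: {e, u, u², u³, u⁴}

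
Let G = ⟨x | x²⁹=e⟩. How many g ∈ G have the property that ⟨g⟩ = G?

G is cyclic of order 29. An element generates G iff its order is 29, and a cyclic group of order 29 has exactly φ(29) = 28 such elements.

Answer: 28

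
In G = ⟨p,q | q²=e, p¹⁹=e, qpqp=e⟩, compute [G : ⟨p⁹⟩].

First find ord(p⁹) by computing successive powers:
  (p⁹)¹ = p⁹, (p⁹)² = p¹⁸, (p⁹)³ = p⁸, (p⁹)⁴ = p¹⁷, (p⁹)⁵ = p⁷, (p⁹)⁶ = p¹⁶, (p⁹)⁷ = p⁶, (p⁹)⁸ = p¹⁵, (p⁹)⁹ = p⁵, (p⁹)¹⁰ = p¹⁴, (p⁹)¹¹ = p⁴, (p⁹)¹² = p¹³, (p⁹)¹³ = p³, (p⁹)¹⁴ = p¹², (p⁹)¹⁵ = p², (p⁹)¹⁶ = p¹¹, (p⁹)¹⁷ = p, (p⁹)¹⁸ = p¹⁰, (p⁹)¹⁹ = e.
So |⟨p⁹⟩| = ord(p⁹) = 19. With |G| = 38, by Lagrange [G : ⟨p⁹⟩] = 38/19 = 2.

Answer: 2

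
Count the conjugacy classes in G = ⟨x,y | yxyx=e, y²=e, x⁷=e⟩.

The conjugacy classes (representative and size) are:
  [e] (size 1), [x⁶] (size 2), [x⁵] (size 2), [x⁴] (size 2), [xy] (size 7).
Class equation: 1 + 2 + 2 + 2 + 7 = 14 = |G|. So G has 5 conjugacy classes.

Answer: 5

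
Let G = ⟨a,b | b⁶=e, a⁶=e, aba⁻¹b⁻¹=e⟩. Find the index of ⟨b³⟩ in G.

First find ord(b³) by computing successive powers:
  (b³)¹ = b³, (b³)² = e.
So |⟨b³⟩| = ord(b³) = 2. With |G| = 36, by Lagrange [G : ⟨b³⟩] = 36/2 = 18.

Answer: 18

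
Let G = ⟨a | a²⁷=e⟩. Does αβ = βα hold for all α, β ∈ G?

G has a single generator, so G is cyclic and hence abelian.

Answer: Yes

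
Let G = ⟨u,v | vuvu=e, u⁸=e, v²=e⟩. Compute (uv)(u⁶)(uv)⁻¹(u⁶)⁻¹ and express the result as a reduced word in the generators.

[(uv), (u⁶)] = (uv)·(u⁶)·(uv)⁻¹·(u⁶)⁻¹.
  (uv) · (u⁶) = u³v
  (u³v) · (uv) = u²
  (u²) · (u²) = u⁴

Answer: u⁴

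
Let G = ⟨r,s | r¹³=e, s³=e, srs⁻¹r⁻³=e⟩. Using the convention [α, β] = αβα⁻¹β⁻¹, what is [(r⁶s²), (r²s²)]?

[(r⁶s²), (r²s²)] = (r⁶s²)·(r²s²)·(r⁶s²)⁻¹·(r²s²)⁻¹.
  (r⁶s²) · (r²s²) = r¹¹s
  (r¹¹s) · (r⁸s) = r⁹s²
  (r⁹s²) · (r⁷s) = r⁷

Answer: r⁷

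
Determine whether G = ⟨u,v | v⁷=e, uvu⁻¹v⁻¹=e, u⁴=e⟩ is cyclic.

|G| = 28. The element uv has order 28 (its powers give 28 distinct elements), so ⟨uv⟩ = G and G is cyclic.

Answer: Yes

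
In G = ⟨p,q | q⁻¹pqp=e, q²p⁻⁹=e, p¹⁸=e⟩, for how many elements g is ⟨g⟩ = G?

⟨g⟩ = G would require ord(g) = |G| = 36, but the maximum element order in G is 18 < 36. So G is not cyclic and no single element generates it: the count is 0.

Answer: 0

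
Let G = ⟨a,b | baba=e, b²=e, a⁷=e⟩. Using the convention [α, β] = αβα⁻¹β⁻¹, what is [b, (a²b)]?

[b, (a²b)] = b·(a²b)·b⁻¹·(a²b)⁻¹.
  b · (a²b) = a⁵
  (a⁵) · b = a⁵b
  (a⁵b) · (a²b) = a³

Answer: a³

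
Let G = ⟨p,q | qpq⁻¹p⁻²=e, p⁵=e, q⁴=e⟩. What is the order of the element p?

Compute successive powers until reaching e:
  p¹ = p, p² = p², p³ = p³, p⁴ = p⁴, p⁵ = e.
The smallest positive k with pᵏ = e is 5.

Answer: 5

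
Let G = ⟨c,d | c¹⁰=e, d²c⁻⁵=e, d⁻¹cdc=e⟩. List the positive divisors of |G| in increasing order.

|G| = 20 = 2² · 5. By Lagrange's theorem the order of any subgroup divides 20; the divisors of 20 are 1, 2, 4, 5, 10, 20.

Answer: 1, 2, 4, 5, 10, 20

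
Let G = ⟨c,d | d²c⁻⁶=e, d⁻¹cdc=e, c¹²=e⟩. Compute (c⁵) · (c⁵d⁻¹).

Compute (c⁵) · (c⁵d⁻¹) by multiplying left to right and reducing via the relations at each step:
  (c⁵) · c⁵ = c¹⁰
  (c¹⁰) · d⁻¹ = c⁴d

Answer: c⁴d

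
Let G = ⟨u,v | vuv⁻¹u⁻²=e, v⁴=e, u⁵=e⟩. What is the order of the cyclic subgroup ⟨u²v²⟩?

|⟨u²v²⟩| equals the order of u²v². Compute successive powers until reaching e:
  (u²v²)¹ = u²v², (u²v²)² = e.
The smallest positive k with (u²v²)ᵏ = e is 2, so |⟨u²v²⟩| = 2.

Answer: 2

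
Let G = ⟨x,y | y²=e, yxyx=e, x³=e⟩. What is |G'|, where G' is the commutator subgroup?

G' = [G, G] is generated by all commutators. The generator-pair commutators are: [x, y] = x².
The subgroup they normally generate is {e, x, x²}, of order 3.
Check: |G/G'| = 6/3 = 2 is the order of the abelianisation.

Answer: 3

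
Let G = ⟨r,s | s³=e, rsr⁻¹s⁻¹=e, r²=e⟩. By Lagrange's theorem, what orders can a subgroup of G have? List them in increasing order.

|G| = 6 = 2 · 3. By Lagrange's theorem the order of any subgroup divides 6; the divisors of 6 are 1, 2, 3, 6.

Answer: 1, 2, 3, 6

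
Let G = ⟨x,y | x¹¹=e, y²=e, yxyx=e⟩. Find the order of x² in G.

Compute successive powers until reaching e:
  (x²)¹ = x², (x²)² = x⁴, (x²)³ = x⁶, (x²)⁴ = x⁸, (x²)⁵ = x¹⁰, (x²)⁶ = x, (x²)⁷ = x³, (x²)⁸ = x⁵, (x²)⁹ = x⁷, (x²)¹⁰ = x⁹, (x²)¹¹ = e.
The smallest positive k with (x²)ᵏ = e is 11.

Answer: 11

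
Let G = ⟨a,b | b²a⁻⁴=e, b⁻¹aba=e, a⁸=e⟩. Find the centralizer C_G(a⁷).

⟨a⁷⟩ ⊆ C_G(a⁷) since powers of a⁷ commute with a⁷; so |C_G(a⁷)| ≥ |⟨a⁷⟩| = 8.
By orbit–stabilizer, |C_G(a⁷)| = |G| / |conj. class of a⁷| = 16 / 2 = 8.
The 8 elements commuting with a⁷ are {e, a, a², a³, a⁴, a⁵, a⁶, a⁷}.

Answer: {e, a, a², a³, a⁴, a⁵, a⁶, a⁷}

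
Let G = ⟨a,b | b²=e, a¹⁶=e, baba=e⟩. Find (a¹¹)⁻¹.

The order of (a¹¹) is 16 (smallest k with (a¹¹)ᵏ = e), so (a¹¹)⁻¹ = (a¹¹)¹⁵ = a⁵.
Check: (a¹¹) · (a⁵) → (a¹¹) · a⁵ = e, giving e as required.

Answer: a⁵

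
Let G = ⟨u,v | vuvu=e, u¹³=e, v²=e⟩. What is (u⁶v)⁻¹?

The order of (u⁶v) is 2 (smallest k with (u⁶v)ᵏ = e), so (u⁶v)⁻¹ = (u⁶v)¹ = u⁶v.
Check: (u⁶v) · (u⁶v) → (u⁶v) · u⁶ = v;   v · v = e, giving e as required.

Answer: u⁶v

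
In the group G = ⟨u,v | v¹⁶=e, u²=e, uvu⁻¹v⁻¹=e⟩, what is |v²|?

Compute successive powers until reaching e:
  (v²)¹ = v², (v²)² = v⁴, (v²)³ = v⁶, (v²)⁴ = v⁸, (v²)⁵ = v¹⁰, (v²)⁶ = v¹², (v²)⁷ = v¹⁴, (v²)⁸ = e.
The smallest positive k with (v²)ᵏ = e is 8.

Answer: 8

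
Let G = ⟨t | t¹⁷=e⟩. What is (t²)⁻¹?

The order of (t²) is 17 (smallest k with (t²)ᵏ = e), so (t²)⁻¹ = (t²)¹⁶ = t¹⁵.
Check: (t²) · (t¹⁵) → (t²) · t¹⁵ = e, giving e as required.

Answer: t¹⁵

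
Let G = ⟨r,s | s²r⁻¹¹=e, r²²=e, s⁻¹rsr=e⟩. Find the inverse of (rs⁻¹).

The order of (rs⁻¹) is 4 (smallest k with (rs⁻¹)ᵏ = e), so (rs⁻¹)⁻¹ = (rs⁻¹)³ = rs.
Check: (rs⁻¹) · (rs) → (rs⁻¹) · r = s⁻¹;   (s⁻¹) · s = e, giving e as required.

Answer: rs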